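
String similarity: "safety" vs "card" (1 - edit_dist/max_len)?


Word 1: "safety" (length 6)
Word 2: "card" (length 4)
One optimal edit sequence:
  1. substitute 's' -> 'c'  (+1)
  2. keep 'a'
  3. delete 'f'  (+1)
  4. delete 'e'  (+1)
  5. substitute 't' -> 'r'  (+1)
  6. substitute 'y' -> 'd'  (+1)
Edit distance = 5
Max length = max(6, 4) = 6
Similarity = 1 - 5/6
= 0.1667


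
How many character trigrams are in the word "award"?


Word: "award" (length 5)
Number of 3-grams = length - 3 + 1 = 5 - 3 + 1
= 3


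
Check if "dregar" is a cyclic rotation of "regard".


Word: "regard", Candidate: "dregar"
Method: check if candidate is substring of word+word
"regardregard" contains "dregar"? Yes
Is rotation = Yes


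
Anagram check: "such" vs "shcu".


Word 1: "such" → sorted: chsu
Word 2: "shcu" → sorted: chsu
Same letters? chsu == chsu
Anagram = Yes


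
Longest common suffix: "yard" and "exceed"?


Word 1: "yard"
Word 2: "exceed"
Comparing from end:
  Pos -1: 'd' == 'd'
  Pos -2: 'r' != 'e' (stop)
LCS = "d" (length 1)


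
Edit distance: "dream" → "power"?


Word 1: "dream" (length 5)
Word 2: "power" (length 5)
One optimal edit sequence (insert/delete/substitute each cost 1):
  1. substitute 'd' -> 'p'  (+1)
  2. substitute 'r' -> 'o'  (+1)
  3. substitute 'e' -> 'w'  (+1)
  4. substitute 'a' -> 'e'  (+1)
  5. substitute 'm' -> 'r'  (+1)
Total edit operations: 5
Edit distance = 5


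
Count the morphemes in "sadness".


Word: "sadness"
Morphemes: sad + -ness
Each morpheme carries meaning
= 2 morphemes


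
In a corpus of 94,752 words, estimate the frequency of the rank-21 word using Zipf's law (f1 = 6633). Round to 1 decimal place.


Zipf's law: f(r) = f(1) / r
f(1) = 6633
f(21) = 6633 / 21
= 315.9 occurrences


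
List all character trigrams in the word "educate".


Word: "educate" (length 7)
Number of trigrams = 7 - 3 + 1 = 5
  Position 0: "edu"
  Position 1: "duc"
  Position 2: "uca"
  Position 3: "cat"
  Position 4: "ate"
Trigrams = "edu", "duc", "uca", "cat", "ate"


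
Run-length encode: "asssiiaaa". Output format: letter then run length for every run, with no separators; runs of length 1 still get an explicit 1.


String: "asssiiaaa"
Scanning for consecutive runs:
  'a' x 1
  's' x 3
  'i' x 2
  'a' x 3
RLE = "a1s3i2a3"


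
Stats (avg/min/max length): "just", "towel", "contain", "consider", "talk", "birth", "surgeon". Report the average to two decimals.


Lengths: "just"=4, "towel"=5, "contain"=7, "consider"=8, "talk"=4, "birth"=5, "surgeon"=7
Sum = 40, Count = 7
Average = 40/7 = 5.71
= avg=5.71, min=4, max=8


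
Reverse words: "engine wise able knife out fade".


Original: "engine wise able knife out fade"
Words (1..n): engine | wise | able | knife | out | fade
Reversed (n..1): fade | out | knife | able | wise | engine
Result = "fade out knife able wise engine"


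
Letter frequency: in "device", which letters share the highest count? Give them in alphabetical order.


Word: "device"
Letter counts:
  'c': 1
  'd': 1
  'e': 2
  'i': 1
  'v': 1
Maximum count = 2
Most frequent = 'e' (2 times each)


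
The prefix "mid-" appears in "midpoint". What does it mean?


Prefix: mid-
Example: midpoint = mid- + point
Meaning = middle


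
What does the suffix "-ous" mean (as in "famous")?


Suffix: -ous
Example: famous (fame + -ous, with a spelling change)
Meaning = having quality of


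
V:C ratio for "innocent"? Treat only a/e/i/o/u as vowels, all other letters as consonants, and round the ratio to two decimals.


Word: "innocent"
Vowels (a,e,i,o,u): 3
Consonants: 5
Ratio = 3/5
= 0.60


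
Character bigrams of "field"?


Word: "field" (length 5)
Number of bigrams = 5 - 2 + 1 = 4
  Position 0: "fi"
  Position 1: "ie"
  Position 2: "el"
  Position 3: "ld"
Bigrams = "fi", "ie", "el", "ld"


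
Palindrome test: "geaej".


Word: "geaej"
Reversed: "jeaeg"
Forward == Backward? geaej != jeaeg
Palindrome = No


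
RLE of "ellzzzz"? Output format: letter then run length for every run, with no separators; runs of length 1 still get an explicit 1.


String: "ellzzzz"
Scanning for consecutive runs:
  'e' x 1
  'l' x 2
  'z' x 4
RLE = "e1l2z4"


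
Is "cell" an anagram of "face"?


Word 1: "face" → sorted: acef
Word 2: "cell" → sorted: cell
Same letters? acef != cell
Anagram = No


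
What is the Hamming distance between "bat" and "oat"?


Comparing character by character (same length = 3):
  Pos 0: 'b' vs 'o' !=
  Pos 1: 'a' vs 'a' =
  Pos 2: 't' vs 't' =
Hamming distance = 1


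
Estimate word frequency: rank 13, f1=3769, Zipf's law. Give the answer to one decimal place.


Zipf's law: f(r) = f(1) / r
f(1) = 3769
f(13) = 3769 / 13
= 289.9 occurrences


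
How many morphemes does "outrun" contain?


Word: "outrun"
Morphemes: out- + run
Each morpheme carries meaning
= 2 morphemes


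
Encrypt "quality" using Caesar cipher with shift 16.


Word: "quality"
Shift: 16
Each letter → (letter + shift) mod 26:
  'q' (16) + 16 = 6 → 'g'
  'u' (20) + 16 = 10 → 'k'
  'a' (0) + 16 = 16 → 'q'
  'l' (11) + 16 = 1 → 'b'
  'i' (8) + 16 = 24 → 'y'
  't' (19) + 16 = 9 → 'j'
  'y' (24) + 16 = 14 → 'o'
Result = "gkqbyjo"


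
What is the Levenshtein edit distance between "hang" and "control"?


Word 1: "hang" (length 4)
Word 2: "control" (length 7)
One optimal edit sequence (insert/delete/substitute each cost 1):
  1. substitute 'h' -> 'c'  (+1)
  2. substitute 'a' -> 'o'  (+1)
  3. keep 'n'
  4. insert 't'  (+1)
  5. insert 'r'  (+1)
  6. insert 'o'  (+1)
  7. substitute 'g' -> 'l'  (+1)
Total edit operations: 6
Edit distance = 6


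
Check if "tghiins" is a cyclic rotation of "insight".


Word: "insight", Candidate: "tghiins"
Method: check if candidate is substring of word+word
"insightinsight" contains "tghiins"? No
Is rotation = No


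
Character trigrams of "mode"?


Word: "mode" (length 4)
Number of trigrams = 4 - 3 + 1 = 2
  Position 0: "mod"
  Position 1: "ode"
Trigrams = "mod", "ode"


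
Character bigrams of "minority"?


Word: "minority" (length 8)
Number of bigrams = 8 - 2 + 1 = 7
  Position 0: "mi"
  Position 1: "in"
  Position 2: "no"
  Position 3: "or"
  Position 4: "ri"
  Position 5: "it"
  Position 6: "ty"
Bigrams = "mi", "in", "no", "or", "ri", "it", "ty"


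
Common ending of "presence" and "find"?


Word 1: "presence"
Word 2: "find"
Comparing from end:
  Pos -1: 'e' != 'd' (stop)
LCS = "" (length 0)


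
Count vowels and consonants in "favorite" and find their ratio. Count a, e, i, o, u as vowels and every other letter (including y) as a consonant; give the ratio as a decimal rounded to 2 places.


Word: "favorite"
Vowels (a,e,i,o,u): 4
Consonants: 4
Ratio = 4/4
= 1.00


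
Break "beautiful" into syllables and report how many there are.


Word: "beautiful"
Syllable breakdown: beau-ti-ful
Counting: 3 parts
= 3 syllables


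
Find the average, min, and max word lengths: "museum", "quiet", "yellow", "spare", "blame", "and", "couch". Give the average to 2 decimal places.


Lengths: "museum"=6, "quiet"=5, "yellow"=6, "spare"=5, "blame"=5, "and"=3, "couch"=5
Sum = 35, Count = 7
Average = 35/7 = 5.00
= avg=5.00, min=3, max=6


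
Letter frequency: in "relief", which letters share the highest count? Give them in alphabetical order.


Word: "relief"
Letter counts:
  'e': 2
  'f': 1
  'i': 1
  'l': 1
  'r': 1
Maximum count = 2
Most frequent = 'e' (2 times each)


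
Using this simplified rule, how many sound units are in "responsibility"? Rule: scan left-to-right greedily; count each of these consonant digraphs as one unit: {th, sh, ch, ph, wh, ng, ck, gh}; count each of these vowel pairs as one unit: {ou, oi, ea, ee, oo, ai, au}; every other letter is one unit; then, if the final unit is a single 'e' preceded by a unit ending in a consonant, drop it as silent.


Word: "responsibility" (14 letters)
Left-to-right scan:
  1. 'r' (letter)
  2. 'e' (letter)
  3. 's' (letter)
  4. 'p' (letter)
  5. 'o' (letter)
  6. 'n' (letter)
  7. 's' (letter)
  8. 'i' (letter)
  9. 'b' (letter)
  10. 'i' (letter)
  11. 'l' (letter)
  12. 'i' (letter)
  13. 't' (letter)
  14. 'y' (letter)
Units from scan: 14
Sound units = 14 units


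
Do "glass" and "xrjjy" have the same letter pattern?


Pattern of "glass": [0, 1, 2, 3, 3]
Pattern of "xrjjy": [0, 1, 2, 2, 3]
Patterns do not match
Same pattern = No


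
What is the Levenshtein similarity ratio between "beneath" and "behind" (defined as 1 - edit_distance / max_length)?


Word 1: "beneath" (length 7)
Word 2: "behind" (length 6)
One optimal edit sequence:
  1. keep 'b'
  2. keep 'e'
  3. delete 'n'  (+1)
  4. substitute 'e' -> 'h'  (+1)
  5. substitute 'a' -> 'i'  (+1)
  6. substitute 't' -> 'n'  (+1)
  7. substitute 'h' -> 'd'  (+1)
Edit distance = 5
Max length = max(7, 6) = 7
Similarity = 1 - 5/7
= 0.2857


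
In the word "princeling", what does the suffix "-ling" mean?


Suffix: -ling
Example: princeling (prince + -ling)
Meaning = small / young


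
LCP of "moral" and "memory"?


Word 1: "moral"
Word 2: "memory"
Comparing from start:
  Pos 0: 'm' == 'm'
  Pos 1: 'o' != 'e' (stop)
LCP = "m" (length 1)


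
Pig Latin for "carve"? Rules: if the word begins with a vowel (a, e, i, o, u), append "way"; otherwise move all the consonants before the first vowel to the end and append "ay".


Word: "carve"
Starts with consonant(s) → move to end, add 'ay'
Consonant cluster: "c"
Pig Latin = "arvecay"


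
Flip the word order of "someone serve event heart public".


Original: "someone serve event heart public"
Words (1..n): someone | serve | event | heart | public
Reversed (n..1): public | heart | event | serve | someone
Result = "public heart event serve someone"


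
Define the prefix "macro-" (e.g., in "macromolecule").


Prefix: macro-
As in: macromolecule -> macro- + molecule
Meaning = large


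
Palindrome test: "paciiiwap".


Word: "paciiiwap"
Reversed: "pawiiicap"
Forward == Backward? paciiiwap != pawiiicap
Palindrome = No


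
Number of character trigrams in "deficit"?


Word: "deficit" (length 7)
Number of 3-grams = length - 3 + 1 = 7 - 3 + 1
= 5


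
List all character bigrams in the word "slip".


Word: "slip" (length 4)
Number of bigrams = 4 - 2 + 1 = 3
  Position 0: "sl"
  Position 1: "li"
  Position 2: "ip"
Bigrams = "sl", "li", "ip"


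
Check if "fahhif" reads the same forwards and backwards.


Word: "fahhif"
Reversed: "fihhaf"
Forward == Backward? fahhif != fihhaf
Palindrome = No


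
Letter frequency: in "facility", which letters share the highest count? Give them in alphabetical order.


Word: "facility"
Letter counts:
  'a': 1
  'c': 1
  'f': 1
  'i': 2
  'l': 1
  't': 1
  'y': 1
Maximum count = 2
Most frequent = 'i' (2 times each)


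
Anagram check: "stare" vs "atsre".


Word 1: "stare" → sorted: aerst
Word 2: "atsre" → sorted: aerst
Same letters? aerst == aerst
Anagram = Yes


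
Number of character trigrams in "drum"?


Word: "drum" (length 4)
Number of 3-grams = length - 3 + 1 = 4 - 3 + 1
= 2


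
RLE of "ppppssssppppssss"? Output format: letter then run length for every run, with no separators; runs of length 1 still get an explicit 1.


String: "ppppssssppppssss"
Scanning for consecutive runs:
  'p' x 4
  's' x 4
  'p' x 4
  's' x 4
RLE = "p4s4p4s4"


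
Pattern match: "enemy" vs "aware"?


Pattern of "enemy": [0, 1, 0, 2, 3]
Pattern of "aware": [0, 1, 0, 2, 3]
Patterns match
Same pattern = Yes


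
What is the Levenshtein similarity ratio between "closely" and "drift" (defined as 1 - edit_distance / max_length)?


Word 1: "closely" (length 7)
Word 2: "drift" (length 5)
One optimal edit sequence:
  1. delete 'c'  (+1)
  2. delete 'l'  (+1)
  3. substitute 'o' -> 'd'  (+1)
  4. substitute 's' -> 'r'  (+1)
  5. substitute 'e' -> 'i'  (+1)
  6. substitute 'l' -> 'f'  (+1)
  7. substitute 'y' -> 't'  (+1)
Edit distance = 7
Max length = max(7, 5) = 7
Similarity = 1 - 7/7
= 0.0000


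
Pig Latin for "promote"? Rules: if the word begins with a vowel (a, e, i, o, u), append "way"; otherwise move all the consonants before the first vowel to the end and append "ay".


Word: "promote"
Starts with consonant(s) → move to end, add 'ay'
Consonant cluster: "pr"
Pig Latin = "omotepray"


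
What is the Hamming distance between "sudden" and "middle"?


Comparing character by character (same length = 6):
  Pos 0: 's' vs 'm' !=
  Pos 1: 'u' vs 'i' !=
  Pos 2: 'd' vs 'd' =
  Pos 3: 'd' vs 'd' =
  Pos 4: 'e' vs 'l' !=
  Pos 5: 'n' vs 'e' !=
Hamming distance = 4


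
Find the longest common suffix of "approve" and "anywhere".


Word 1: "approve"
Word 2: "anywhere"
Comparing from end:
  Pos -1: 'e' == 'e'
  Pos -2: 'v' != 'r' (stop)
LCS = "e" (length 1)


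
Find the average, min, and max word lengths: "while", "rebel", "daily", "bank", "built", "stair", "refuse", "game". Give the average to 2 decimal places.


Lengths: "while"=5, "rebel"=5, "daily"=5, "bank"=4, "built"=5, "stair"=5, "refuse"=6, "game"=4
Sum = 39, Count = 8
Average = 39/8 = 4.88
= avg=4.88, min=4, max=6


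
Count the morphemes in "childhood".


Word: "childhood"
Morphemes: child / -hood
Each morpheme carries meaning
= 2 morphemes


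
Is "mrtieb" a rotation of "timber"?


Word: "timber", Candidate: "mrtieb"
Method: check if candidate is substring of word+word
"timbertimber" contains "mrtieb"? No
Is rotation = No


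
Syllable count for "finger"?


Word: "finger"
Syllable breakdown: fin | ger
Counting: 2 parts
= 2 syllables


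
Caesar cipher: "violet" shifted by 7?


Word: "violet"
Shift: 7
Each letter → (letter + shift) mod 26:
  'v' (21) + 7 = 2 → 'c'
  'i' (8) + 7 = 15 → 'p'
  'o' (14) + 7 = 21 → 'v'
  'l' (11) + 7 = 18 → 's'
  'e' (4) + 7 = 11 → 'l'
  't' (19) + 7 = 0 → 'a'
Result = "cpvsla"


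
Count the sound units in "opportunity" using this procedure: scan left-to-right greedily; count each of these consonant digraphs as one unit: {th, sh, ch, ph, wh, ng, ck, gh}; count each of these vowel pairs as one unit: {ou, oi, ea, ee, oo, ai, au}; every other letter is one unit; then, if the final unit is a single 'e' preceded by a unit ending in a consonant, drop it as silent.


Word: "opportunity" (11 letters)
Left-to-right scan:
  [1] 'o' (letter)
  [2] 'p' (letter)
  [3] 'p' (letter)
  [4] 'o' (letter)
  [5] 'r' (letter)
  [6] 't' (letter)
  [7] 'u' (letter)
  [8] 'n' (letter)
  [9] 'i' (letter)
  [10] 't' (letter)
  [11] 'y' (letter)
Units from scan: 11
Sound units = 11 units


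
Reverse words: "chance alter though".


Original: "chance alter though"
Words (1..n): chance | alter | though
Reversed (n..1): though | alter | chance
Result = "though alter chance"


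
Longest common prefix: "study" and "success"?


Word 1: "study"
Word 2: "success"
Comparing from start:
  Pos 0: 's' == 's'
  Pos 1: 't' != 'u' (stop)
LCP = "s" (length 1)


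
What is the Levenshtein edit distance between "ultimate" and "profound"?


Word 1: "ultimate" (length 8)
Word 2: "profound" (length 8)
One optimal edit sequence (insert/delete/substitute each cost 1):
  1. substitute 'u' -> 'p'  (+1)
  2. substitute 'l' -> 'r'  (+1)
  3. substitute 't' -> 'o'  (+1)
  4. substitute 'i' -> 'f'  (+1)
  5. substitute 'm' -> 'o'  (+1)
  6. substitute 'a' -> 'u'  (+1)
  7. substitute 't' -> 'n'  (+1)
  8. substitute 'e' -> 'd'  (+1)
Total edit operations: 8
Edit distance = 8


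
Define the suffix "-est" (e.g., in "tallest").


Suffix: -est
Example: tallest = tall + -est
Meaning = most


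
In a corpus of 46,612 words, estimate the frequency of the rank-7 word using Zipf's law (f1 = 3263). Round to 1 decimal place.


Zipf's law: f(r) = f(1) / r
f(1) = 3263
f(7) = 3263 / 7
= 466.1 occurrences


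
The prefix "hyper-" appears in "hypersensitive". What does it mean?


Prefix: hyper-
As in: hypersensitive -> hyper- + sensitive
Meaning = over / excessive


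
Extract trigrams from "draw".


Word: "draw" (length 4)
Number of trigrams = 4 - 3 + 1 = 2
  Position 0: "dra"
  Position 1: "raw"
Trigrams = "dra", "raw"


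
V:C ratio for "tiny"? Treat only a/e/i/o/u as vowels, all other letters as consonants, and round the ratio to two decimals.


Word: "tiny"
Vowels (a,e,i,o,u): 1
Consonants: 3
Ratio = 1/3
= 0.33


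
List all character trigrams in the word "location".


Word: "location" (length 8)
Number of trigrams = 8 - 3 + 1 = 6
  Position 0: "loc"
  Position 1: "oca"
  Position 2: "cat"
  Position 3: "ati"
  Position 4: "tio"
  Position 5: "ion"
Trigrams = "loc", "oca", "cat", "ati", "tio", "ion"


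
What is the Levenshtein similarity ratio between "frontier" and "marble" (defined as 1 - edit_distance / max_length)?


Word 1: "frontier" (length 8)
Word 2: "marble" (length 6)
One optimal edit sequence:
  1. delete 'f'  (+1)
  2. substitute 'r' -> 'm'  (+1)
  3. substitute 'o' -> 'a'  (+1)
  4. substitute 'n' -> 'r'  (+1)
  5. substitute 't' -> 'b'  (+1)
  6. substitute 'i' -> 'l'  (+1)
  7. keep 'e'
  8. delete 'r'  (+1)
Edit distance = 7
Max length = max(8, 6) = 8
Similarity = 1 - 7/8
= 0.1250


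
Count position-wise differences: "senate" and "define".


Comparing character by character (same length = 6):
  Pos 0: 's' vs 'd' !=
  Pos 1: 'e' vs 'e' =
  Pos 2: 'n' vs 'f' !=
  Pos 3: 'a' vs 'i' !=
  Pos 4: 't' vs 'n' !=
  Pos 5: 'e' vs 'e' =
Hamming distance = 4


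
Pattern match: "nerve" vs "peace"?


Pattern of "nerve": [0, 1, 2, 3, 1]
Pattern of "peace": [0, 1, 2, 3, 1]
Patterns match
Same pattern = Yes


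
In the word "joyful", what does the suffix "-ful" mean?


Suffix: -ful
Example: joyful = joy + -ful
Meaning = full of


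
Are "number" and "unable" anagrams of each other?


Word 1: "number" → sorted: bemnru
Word 2: "unable" → sorted: abelnu
Same letters? bemnru != abelnu
Anagram = No


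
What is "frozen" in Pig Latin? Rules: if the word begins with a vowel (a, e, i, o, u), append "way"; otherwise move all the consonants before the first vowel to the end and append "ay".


Word: "frozen"
Starts with consonant(s) → move to end, add 'ay'
Consonant cluster: "fr"
Pig Latin = "ozenfray"


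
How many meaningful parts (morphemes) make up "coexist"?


Word: "coexist"
Morphemes: co- | exist
Each morpheme carries meaning
= 2 morphemes


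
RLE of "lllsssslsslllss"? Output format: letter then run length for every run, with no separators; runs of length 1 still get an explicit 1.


String: "lllsssslsslllss"
Scanning for consecutive runs:
  'l' x 3
  's' x 4
  'l' x 1
  's' x 2
  'l' x 3
  's' x 2
RLE = "l3s4l1s2l3s2"


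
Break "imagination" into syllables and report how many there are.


Word: "imagination"
Syllable breakdown: i · mag · i · na · tion
Counting: 5 parts
= 5 syllables


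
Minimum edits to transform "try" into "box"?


Word 1: "try" (length 3)
Word 2: "box" (length 3)
One optimal edit sequence (insert/delete/substitute each cost 1):
  1. substitute 't' -> 'b'  (+1)
  2. substitute 'r' -> 'o'  (+1)
  3. substitute 'y' -> 'x'  (+1)
Total edit operations: 3
Edit distance = 3


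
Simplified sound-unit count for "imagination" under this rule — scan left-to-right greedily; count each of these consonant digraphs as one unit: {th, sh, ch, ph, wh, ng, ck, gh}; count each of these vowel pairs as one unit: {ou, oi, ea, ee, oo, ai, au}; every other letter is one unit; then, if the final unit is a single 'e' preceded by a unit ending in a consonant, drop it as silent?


Word: "imagination" (11 letters)
Left-to-right scan:
  1. 'i' (letter)
  2. 'm' (letter)
  3. 'a' (letter)
  4. 'g' (letter)
  5. 'i' (letter)
  6. 'n' (letter)
  7. 'a' (letter)
  8. 't' (letter)
  9. 'i' (letter)
  10. 'o' (letter)
  11. 'n' (letter)
Units from scan: 11
Sound units = 11 units


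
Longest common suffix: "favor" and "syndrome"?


Word 1: "favor"
Word 2: "syndrome"
Comparing from end:
  Pos -1: 'r' != 'e' (stop)
LCS = "" (length 0)


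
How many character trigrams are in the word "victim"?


Word: "victim" (length 6)
Number of 3-grams = length - 3 + 1 = 6 - 3 + 1
= 4


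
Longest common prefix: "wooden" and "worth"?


Word 1: "wooden"
Word 2: "worth"
Comparing from start:
  Pos 0: 'w' == 'w'
  Pos 1: 'o' == 'o'
  Pos 2: 'o' != 'r' (stop)
LCP = "wo" (length 2)


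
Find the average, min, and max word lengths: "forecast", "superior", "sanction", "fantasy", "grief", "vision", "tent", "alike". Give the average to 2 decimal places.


Lengths: "forecast"=8, "superior"=8, "sanction"=8, "fantasy"=7, "grief"=5, "vision"=6, "tent"=4, "alike"=5
Sum = 51, Count = 8
Average = 51/8 = 6.38
= avg=6.38, min=4, max=8


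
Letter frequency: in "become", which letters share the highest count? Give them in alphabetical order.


Word: "become"
Letter counts:
  'b': 1
  'c': 1
  'e': 2
  'm': 1
  'o': 1
Maximum count = 2
Most frequent = 'e' (2 times each)


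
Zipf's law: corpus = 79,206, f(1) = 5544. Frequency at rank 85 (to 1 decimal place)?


Zipf's law: f(r) = f(1) / r
f(1) = 5544
f(85) = 5544 / 85
= 65.2 occurrences


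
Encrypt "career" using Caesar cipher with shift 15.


Word: "career"
Shift: 15
Each letter → (letter + shift) mod 26:
  'c' (2) + 15 = 17 → 'r'
  'a' (0) + 15 = 15 → 'p'
  'r' (17) + 15 = 6 → 'g'
  'e' (4) + 15 = 19 → 't'
  'e' (4) + 15 = 19 → 't'
  'r' (17) + 15 = 6 → 'g'
Result = "rpgttg"


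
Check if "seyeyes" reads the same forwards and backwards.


Word: "seyeyes"
Reversed: "seyeyes"
Forward == Backward? seyeyes == seyeyes
Palindrome = Yes


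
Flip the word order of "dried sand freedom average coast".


Original: "dried sand freedom average coast"
Words (1..n): dried | sand | freedom | average | coast
Reversed (n..1): coast | average | freedom | sand | dried
Result = "coast average freedom sand dried"


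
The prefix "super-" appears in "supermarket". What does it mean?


Prefix: super-
As in: supermarket -> super- + market
Meaning = above / beyond


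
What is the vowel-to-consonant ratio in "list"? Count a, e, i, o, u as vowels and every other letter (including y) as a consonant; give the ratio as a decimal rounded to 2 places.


Word: "list"
Vowels (a,e,i,o,u): 1
Consonants: 3
Ratio = 1/3
= 0.33


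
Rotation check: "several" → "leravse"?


Word: "several", Candidate: "leravse"
Method: check if candidate is substring of word+word
"severalseveral" contains "leravse"? No
Is rotation = No


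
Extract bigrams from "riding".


Word: "riding" (length 6)
Number of bigrams = 6 - 2 + 1 = 5
  Position 0: "ri"
  Position 1: "id"
  Position 2: "di"
  Position 3: "in"
  Position 4: "ng"
Bigrams = "ri", "id", "di", "in", "ng"


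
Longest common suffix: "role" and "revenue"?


Word 1: "role"
Word 2: "revenue"
Comparing from end:
  Pos -1: 'e' == 'e'
  Pos -2: 'l' != 'u' (stop)
LCS = "e" (length 1)


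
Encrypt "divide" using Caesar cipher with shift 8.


Word: "divide"
Shift: 8
Each letter → (letter + shift) mod 26:
  'd' (3) + 8 = 11 → 'l'
  'i' (8) + 8 = 16 → 'q'
  'v' (21) + 8 = 3 → 'd'
  'i' (8) + 8 = 16 → 'q'
  'd' (3) + 8 = 11 → 'l'
  'e' (4) + 8 = 12 → 'm'
Result = "lqdqlm"


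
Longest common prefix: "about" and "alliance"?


Word 1: "about"
Word 2: "alliance"
Comparing from start:
  Pos 0: 'a' == 'a'
  Pos 1: 'b' != 'l' (stop)
LCP = "a" (length 1)


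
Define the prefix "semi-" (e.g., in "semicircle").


Prefix: semi-
Example: semicircle (semi- + circle)
Meaning = half


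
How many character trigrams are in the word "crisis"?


Word: "crisis" (length 6)
Number of 3-grams = length - 3 + 1 = 6 - 3 + 1
= 4


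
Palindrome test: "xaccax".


Word: "xaccax"
Reversed: "xaccax"
Forward == Backward? xaccax == xaccax
Palindrome = Yes


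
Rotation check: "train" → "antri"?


Word: "train", Candidate: "antri"
Method: check if candidate is substring of word+word
"traintrain" contains "antri"? No
Is rotation = No


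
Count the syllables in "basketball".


Word: "basketball"
Syllable breakdown: bas-ket-ball
Counting: 3 parts
= 3 syllables


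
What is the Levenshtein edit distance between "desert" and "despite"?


Word 1: "desert" (length 6)
Word 2: "despite" (length 7)
One optimal edit sequence (insert/delete/substitute each cost 1):
  1. keep 'd'
  2. keep 'e'
  3. keep 's'
  4. substitute 'e' -> 'p'  (+1)
  5. substitute 'r' -> 'i'  (+1)
  6. keep 't'
  7. insert 'e'  (+1)
Total edit operations: 3
Edit distance = 3


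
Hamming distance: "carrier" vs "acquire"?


Comparing character by character (same length = 7):
  Pos 0: 'c' vs 'a' !=
  Pos 1: 'a' vs 'c' !=
  Pos 2: 'r' vs 'q' !=
  Pos 3: 'r' vs 'u' !=
  Pos 4: 'i' vs 'i' =
  Pos 5: 'e' vs 'r' !=
  Pos 6: 'r' vs 'e' !=
Hamming distance = 6


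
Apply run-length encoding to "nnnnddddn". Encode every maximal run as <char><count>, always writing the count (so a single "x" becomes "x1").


String: "nnnnddddn"
Scanning for consecutive runs:
  'n' x 4
  'd' x 4
  'n' x 1
RLE = "n4d4n1"


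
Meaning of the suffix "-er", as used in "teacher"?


Suffix: -er
Example: teacher = teach + -er
Meaning = one who / more


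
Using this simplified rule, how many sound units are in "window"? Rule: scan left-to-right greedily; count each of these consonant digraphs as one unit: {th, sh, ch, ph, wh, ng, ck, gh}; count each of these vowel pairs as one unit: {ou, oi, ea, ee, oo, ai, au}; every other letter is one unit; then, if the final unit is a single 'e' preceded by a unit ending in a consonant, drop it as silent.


Word: "window" (6 letters)
Left-to-right scan:
  [1] 'w' (letter)
  [2] 'i' (letter)
  [3] 'n' (letter)
  [4] 'd' (letter)
  [5] 'o' (letter)
  [6] 'w' (letter)
Units from scan: 6
Sound units = 6 units


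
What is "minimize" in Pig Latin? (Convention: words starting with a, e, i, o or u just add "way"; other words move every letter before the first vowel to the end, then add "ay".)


Word: "minimize"
Starts with consonant(s) → move to end, add 'ay'
Consonant cluster: "m"
Pig Latin = "inimizemay"


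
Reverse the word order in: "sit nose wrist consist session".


Original: "sit nose wrist consist session"
Words (1..n): sit | nose | wrist | consist | session
Reversed (n..1): session | consist | wrist | nose | sit
Result = "session consist wrist nose sit"


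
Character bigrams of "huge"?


Word: "huge" (length 4)
Number of bigrams = 4 - 2 + 1 = 3
  Position 0: "hu"
  Position 1: "ug"
  Position 2: "ge"
Bigrams = "hu", "ug", "ge"


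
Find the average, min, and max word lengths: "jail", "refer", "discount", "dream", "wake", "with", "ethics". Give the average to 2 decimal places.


Lengths: "jail"=4, "refer"=5, "discount"=8, "dream"=5, "wake"=4, "with"=4, "ethics"=6
Sum = 36, Count = 7
Average = 36/7 = 5.14
= avg=5.14, min=4, max=8


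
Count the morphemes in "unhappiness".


Word: "unhappiness"
Morphemes: un- + happi + -ness
Each morpheme carries meaning
= 3 morphemes


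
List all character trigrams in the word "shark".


Word: "shark" (length 5)
Number of trigrams = 5 - 3 + 1 = 3
  Position 0: "sha"
  Position 1: "har"
  Position 2: "ark"
Trigrams = "sha", "har", "ark"


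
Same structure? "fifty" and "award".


Pattern of "fifty": [0, 1, 0, 2, 3]
Pattern of "award": [0, 1, 0, 2, 3]
Patterns match
Same pattern = Yes


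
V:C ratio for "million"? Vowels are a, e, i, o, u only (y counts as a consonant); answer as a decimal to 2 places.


Word: "million"
Vowels (a,e,i,o,u): 3
Consonants: 4
Ratio = 3/4
= 0.75


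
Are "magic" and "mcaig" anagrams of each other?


Word 1: "magic" → sorted: acgim
Word 2: "mcaig" → sorted: acgim
Same letters? acgim == acgim
Anagram = Yes


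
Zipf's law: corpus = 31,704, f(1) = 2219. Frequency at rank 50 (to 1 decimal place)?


Zipf's law: f(r) = f(1) / r
f(1) = 2219
f(50) = 2219 / 50
= 44.4 occurrences


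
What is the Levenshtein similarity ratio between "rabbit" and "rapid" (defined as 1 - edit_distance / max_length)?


Word 1: "rabbit" (length 6)
Word 2: "rapid" (length 5)
One optimal edit sequence:
  1. keep 'r'
  2. keep 'a'
  3. delete 'b'  (+1)
  4. substitute 'b' -> 'p'  (+1)
  5. keep 'i'
  6. substitute 't' -> 'd'  (+1)
Edit distance = 3
Max length = max(6, 5) = 6
Similarity = 1 - 3/6
= 0.5000


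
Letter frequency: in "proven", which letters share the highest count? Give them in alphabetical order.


Word: "proven"
Letter counts:
  'e': 1
  'n': 1
  'o': 1
  'p': 1
  'r': 1
  'v': 1
Maximum count = 1
Most frequent = 'e', 'n', 'o', 'p', 'r', 'v' (1 time each)


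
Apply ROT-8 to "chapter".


Word: "chapter"
Shift: 8
Each letter → (letter + shift) mod 26:
  'c' (2) + 8 = 10 → 'k'
  'h' (7) + 8 = 15 → 'p'
  'a' (0) + 8 = 8 → 'i'
  'p' (15) + 8 = 23 → 'x'
  't' (19) + 8 = 1 → 'b'
  'e' (4) + 8 = 12 → 'm'
  'r' (17) + 8 = 25 → 'z'
Result = "kpixbmz"


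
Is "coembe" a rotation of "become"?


Word: "become", Candidate: "coembe"
Method: check if candidate is substring of word+word
"becomebecome" contains "coembe"? No
Is rotation = No


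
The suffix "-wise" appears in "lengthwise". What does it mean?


Suffix: -wise
As in: lengthwise -> length + -wise
Meaning = in the manner of


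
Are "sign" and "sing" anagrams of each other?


Word 1: "sign" → sorted: gins
Word 2: "sing" → sorted: gins
Same letters? gins == gins
Anagram = Yes


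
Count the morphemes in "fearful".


Word: "fearful"
Morphemes: fear / -ful
Each morpheme carries meaning
= 2 morphemes


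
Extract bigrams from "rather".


Word: "rather" (length 6)
Number of bigrams = 6 - 2 + 1 = 5
  Position 0: "ra"
  Position 1: "at"
  Position 2: "th"
  Position 3: "he"
  Position 4: "er"
Bigrams = "ra", "at", "th", "he", "er"


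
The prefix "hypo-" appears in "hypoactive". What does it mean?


Prefix: hypo-
As in: hypoactive -> hypo- + active
Meaning = under / below normal


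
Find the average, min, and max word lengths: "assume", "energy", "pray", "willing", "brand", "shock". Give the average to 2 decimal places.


Lengths: "assume"=6, "energy"=6, "pray"=4, "willing"=7, "brand"=5, "shock"=5
Sum = 33, Count = 6
Average = 33/6 = 5.50
= avg=5.50, min=4, max=7


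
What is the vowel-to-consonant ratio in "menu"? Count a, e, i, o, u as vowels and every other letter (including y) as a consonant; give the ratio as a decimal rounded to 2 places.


Word: "menu"
Vowels (a,e,i,o,u): 2
Consonants: 2
Ratio = 2/2
= 1.00


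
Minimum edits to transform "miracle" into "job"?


Word 1: "miracle" (length 7)
Word 2: "job" (length 3)
One optimal edit sequence (insert/delete/substitute each cost 1):
  1. delete 'm'  (+1)
  2. delete 'i'  (+1)
  3. delete 'r'  (+1)
  4. delete 'a'  (+1)
  5. substitute 'c' -> 'j'  (+1)
  6. substitute 'l' -> 'o'  (+1)
  7. substitute 'e' -> 'b'  (+1)
Total edit operations: 7
Edit distance = 7


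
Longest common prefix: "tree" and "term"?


Word 1: "tree"
Word 2: "term"
Comparing from start:
  Pos 0: 't' == 't'
  Pos 1: 'r' != 'e' (stop)
LCP = "t" (length 1)


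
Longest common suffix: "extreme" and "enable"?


Word 1: "extreme"
Word 2: "enable"
Comparing from end:
  Pos -1: 'e' == 'e'
  Pos -2: 'm' != 'l' (stop)
LCS = "e" (length 1)


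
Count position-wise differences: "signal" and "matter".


Comparing character by character (same length = 6):
  Pos 0: 's' vs 'm' !=
  Pos 1: 'i' vs 'a' !=
  Pos 2: 'g' vs 't' !=
  Pos 3: 'n' vs 't' !=
  Pos 4: 'a' vs 'e' !=
  Pos 5: 'l' vs 'r' !=
Hamming distance = 6


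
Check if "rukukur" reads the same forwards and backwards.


Word: "rukukur"
Reversed: "rukukur"
Forward == Backward? rukukur == rukukur
Palindrome = Yes


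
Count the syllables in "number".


Word: "number"
Syllable breakdown: num · ber
Counting: 2 parts
= 2 syllables


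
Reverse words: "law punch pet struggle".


Original: "law punch pet struggle"
Words (1..n): law | punch | pet | struggle
Reversed (n..1): struggle | pet | punch | law
Result = "struggle pet punch law"


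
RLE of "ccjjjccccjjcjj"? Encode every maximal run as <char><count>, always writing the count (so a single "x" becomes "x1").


String: "ccjjjccccjjcjj"
Scanning for consecutive runs:
  'c' x 2
  'j' x 3
  'c' x 4
  'j' x 2
  'c' x 1
  'j' x 2
RLE = "c2j3c4j2c1j2"


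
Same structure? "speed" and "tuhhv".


Pattern of "speed": [0, 1, 2, 2, 3]
Pattern of "tuhhv": [0, 1, 2, 2, 3]
Patterns match
Same pattern = Yes


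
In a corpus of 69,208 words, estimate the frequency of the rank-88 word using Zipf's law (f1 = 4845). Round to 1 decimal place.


Zipf's law: f(r) = f(1) / r
f(1) = 4845
f(88) = 4845 / 88
= 55.1 occurrences


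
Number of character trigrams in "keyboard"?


Word: "keyboard" (length 8)
Number of 3-grams = length - 3 + 1 = 8 - 3 + 1
= 6


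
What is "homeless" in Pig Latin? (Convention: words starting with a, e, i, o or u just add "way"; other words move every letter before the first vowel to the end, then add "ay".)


Word: "homeless"
Starts with consonant(s) → move to end, add 'ay'
Consonant cluster: "h"
Pig Latin = "omelesshay"


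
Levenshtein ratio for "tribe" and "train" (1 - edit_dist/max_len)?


Word 1: "tribe" (length 5)
Word 2: "train" (length 5)
One optimal edit sequence:
  1. keep 't'
  2. keep 'r'
  3. substitute 'i' -> 'a'  (+1)
  4. substitute 'b' -> 'i'  (+1)
  5. substitute 'e' -> 'n'  (+1)
Edit distance = 3
Max length = max(5, 5) = 5
Similarity = 1 - 3/5
= 0.4000


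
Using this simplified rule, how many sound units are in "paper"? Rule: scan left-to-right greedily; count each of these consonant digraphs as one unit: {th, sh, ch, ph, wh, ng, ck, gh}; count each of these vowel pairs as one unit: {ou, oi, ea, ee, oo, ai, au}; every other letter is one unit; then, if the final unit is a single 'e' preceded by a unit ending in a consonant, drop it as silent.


Word: "paper" (5 letters)
Left-to-right scan:
  1. 'p' (letter)
  2. 'a' (letter)
  3. 'p' (letter)
  4. 'e' (letter)
  5. 'r' (letter)
Units from scan: 5
Sound units = 5 units


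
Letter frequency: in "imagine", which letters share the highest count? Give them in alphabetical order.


Word: "imagine"
Letter counts:
  'a': 1
  'e': 1
  'g': 1
  'i': 2
  'm': 1
  'n': 1
Maximum count = 2
Most frequent = 'i' (2 times each)


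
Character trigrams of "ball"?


Word: "ball" (length 4)
Number of trigrams = 4 - 3 + 1 = 2
  Position 0: "bal"
  Position 1: "all"
Trigrams = "bal", "all"


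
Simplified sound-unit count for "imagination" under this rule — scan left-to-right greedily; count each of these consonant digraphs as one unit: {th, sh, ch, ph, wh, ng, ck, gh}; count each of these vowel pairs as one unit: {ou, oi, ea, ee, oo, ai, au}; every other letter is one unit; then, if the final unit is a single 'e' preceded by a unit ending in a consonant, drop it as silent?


Word: "imagination" (11 letters)
Left-to-right scan:
  1. 'i' (letter)
  2. 'm' (letter)
  3. 'a' (letter)
  4. 'g' (letter)
  5. 'i' (letter)
  6. 'n' (letter)
  7. 'a' (letter)
  8. 't' (letter)
  9. 'i' (letter)
  10. 'o' (letter)
  11. 'n' (letter)
Units from scan: 11
Sound units = 11 units


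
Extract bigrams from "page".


Word: "page" (length 4)
Number of bigrams = 4 - 2 + 1 = 3
  Position 0: "pa"
  Position 1: "ag"
  Position 2: "ge"
Bigrams = "pa", "ag", "ge"


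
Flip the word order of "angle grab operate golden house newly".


Original: "angle grab operate golden house newly"
Words (1..n): angle | grab | operate | golden | house | newly
Reversed (n..1): newly | house | golden | operate | grab | angle
Result = "newly house golden operate grab angle"


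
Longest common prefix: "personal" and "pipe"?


Word 1: "personal"
Word 2: "pipe"
Comparing from start:
  Pos 0: 'p' == 'p'
  Pos 1: 'e' != 'i' (stop)
LCP = "p" (length 1)


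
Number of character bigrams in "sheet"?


Word: "sheet" (length 5)
Number of 2-grams = length - 2 + 1 = 5 - 2 + 1
= 4


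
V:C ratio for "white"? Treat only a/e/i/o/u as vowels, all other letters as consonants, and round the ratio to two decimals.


Word: "white"
Vowels (a,e,i,o,u): 2
Consonants: 3
Ratio = 2/3
= 0.67


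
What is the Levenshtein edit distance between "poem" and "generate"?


Word 1: "poem" (length 4)
Word 2: "generate" (length 8)
One optimal edit sequence (insert/delete/substitute each cost 1):
  1. insert 'g'  (+1)
  2. substitute 'p' -> 'e'  (+1)
  3. substitute 'o' -> 'n'  (+1)
  4. keep 'e'
  5. insert 'r'  (+1)
  6. insert 'a'  (+1)
  7. insert 't'  (+1)
  8. substitute 'm' -> 'e'  (+1)
Total edit operations: 7
Edit distance = 7


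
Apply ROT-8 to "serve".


Word: "serve"
Shift: 8
Each letter → (letter + shift) mod 26:
  's' (18) + 8 = 0 → 'a'
  'e' (4) + 8 = 12 → 'm'
  'r' (17) + 8 = 25 → 'z'
  'v' (21) + 8 = 3 → 'd'
  'e' (4) + 8 = 12 → 'm'
Result = "amzdm"


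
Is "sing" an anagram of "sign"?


Word 1: "sign" → sorted: gins
Word 2: "sing" → sorted: gins
Same letters? gins == gins
Anagram = Yes


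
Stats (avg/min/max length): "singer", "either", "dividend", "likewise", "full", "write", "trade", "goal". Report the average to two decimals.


Lengths: "singer"=6, "either"=6, "dividend"=8, "likewise"=8, "full"=4, "write"=5, "trade"=5, "goal"=4
Sum = 46, Count = 8
Average = 46/8 = 5.75
= avg=5.75, min=4, max=8


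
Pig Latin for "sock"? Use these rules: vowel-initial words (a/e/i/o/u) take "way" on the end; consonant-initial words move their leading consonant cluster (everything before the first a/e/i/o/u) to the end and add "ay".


Word: "sock"
Starts with consonant(s) → move to end, add 'ay'
Consonant cluster: "s"
Pig Latin = "ocksay"


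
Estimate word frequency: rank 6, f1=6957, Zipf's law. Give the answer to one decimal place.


Zipf's law: f(r) = f(1) / r
f(1) = 6957
f(6) = 6957 / 6
= 1159.5 occurrences


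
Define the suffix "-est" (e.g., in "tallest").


Suffix: -est
Example: tallest = tall + -est
Meaning = most


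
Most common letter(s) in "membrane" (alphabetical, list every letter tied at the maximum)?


Word: "membrane"
Letter counts:
  'a': 1
  'b': 1
  'e': 2
  'm': 2
  'n': 1
  'r': 1
Maximum count = 2
Most frequent = 'e', 'm' (2 times each)


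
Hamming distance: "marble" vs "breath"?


Comparing character by character (same length = 6):
  Pos 0: 'm' vs 'b' !=
  Pos 1: 'a' vs 'r' !=
  Pos 2: 'r' vs 'e' !=
  Pos 3: 'b' vs 'a' !=
  Pos 4: 'l' vs 't' !=
  Pos 5: 'e' vs 'h' !=
Hamming distance = 6


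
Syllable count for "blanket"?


Word: "blanket"
Syllable breakdown: blan / ket
Counting: 2 parts
= 2 syllables


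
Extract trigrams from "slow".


Word: "slow" (length 4)
Number of trigrams = 4 - 3 + 1 = 2
  Position 0: "slo"
  Position 1: "low"
Trigrams = "slo", "low"


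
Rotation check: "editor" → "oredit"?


Word: "editor", Candidate: "oredit"
Method: check if candidate is substring of word+word
"editoreditor" contains "oredit"? Yes
Is rotation = Yes


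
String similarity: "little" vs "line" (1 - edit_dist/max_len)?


Word 1: "little" (length 6)
Word 2: "line" (length 4)
One optimal edit sequence:
  1. keep 'l'
  2. keep 'i'
  3. delete 't'  (+1)
  4. delete 't'  (+1)
  5. substitute 'l' -> 'n'  (+1)
  6. keep 'e'
Edit distance = 3
Max length = max(6, 4) = 6
Similarity = 1 - 3/6
= 0.5000


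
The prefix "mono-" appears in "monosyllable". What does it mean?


Prefix: mono-
Example: monosyllable (mono- + syllable)
Meaning = one


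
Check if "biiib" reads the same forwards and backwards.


Word: "biiib"
Reversed: "biiib"
Forward == Backward? biiib == biiib
Palindrome = Yes


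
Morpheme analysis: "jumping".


Word: "jumping"
Morphemes: jump | -ing
Each morpheme carries meaning
= 2 morphemes
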